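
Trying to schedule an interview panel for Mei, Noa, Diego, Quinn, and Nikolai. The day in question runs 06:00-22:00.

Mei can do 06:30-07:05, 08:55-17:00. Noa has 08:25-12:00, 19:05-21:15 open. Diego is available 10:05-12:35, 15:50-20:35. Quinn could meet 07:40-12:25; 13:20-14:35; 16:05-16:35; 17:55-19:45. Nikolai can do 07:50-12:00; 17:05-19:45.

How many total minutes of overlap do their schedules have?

Mei ∩ Noa: 08:55-12:00.
Mei ∩ Noa ∩ Diego: 10:05-12:00.
Mei ∩ Noa ∩ Diego ∩ Quinn: 10:05-12:00.
Mei ∩ Noa ∩ Diego ∩ Quinn ∩ Nikolai: 10:05-12:00.
So the common availability across everyone is 10:05-12:00.
That's a single block of 115 minutes.

115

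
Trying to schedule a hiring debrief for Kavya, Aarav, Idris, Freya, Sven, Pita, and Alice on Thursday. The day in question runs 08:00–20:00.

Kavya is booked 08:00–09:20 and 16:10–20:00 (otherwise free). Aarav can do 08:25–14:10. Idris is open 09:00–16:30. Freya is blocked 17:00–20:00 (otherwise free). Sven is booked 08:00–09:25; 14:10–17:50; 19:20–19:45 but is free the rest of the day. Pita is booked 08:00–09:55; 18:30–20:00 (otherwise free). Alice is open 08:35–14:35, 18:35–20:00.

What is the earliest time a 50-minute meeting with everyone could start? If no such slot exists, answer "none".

09:55

Kavya free: 09:20-16:10 (invert busy blocks within the working day).
Aarav free: 08:25-14:10.
Idris free: 09:00-16:30.
Freya free: 08:00-17:00 (invert busy blocks within the working day).
Sven free: 09:25-14:10, 17:50-19:20, 19:45-20:00 (invert busy blocks within the working day).
Pita free: 09:55-18:30 (invert busy blocks within the working day).
Alice free: 08:35-14:35, 18:35-20:00.
Kavya ∩ Aarav: 09:20-14:10.
Kavya ∩ Aarav ∩ Idris: 09:20-14:10.
Kavya ∩ Aarav ∩ Idris ∩ Freya: 09:20-14:10.
Kavya ∩ Aarav ∩ Idris ∩ Freya ∩ Sven: 09:25-14:10.
Kavya ∩ Aarav ∩ Idris ∩ Freya ∩ Sven ∩ Pita: 09:55-14:10.
Kavya ∩ Aarav ∩ Idris ∩ Freya ∩ Sven ∩ Pita ∩ Alice: 09:55-14:10.
The first common window of at least 50 minutes is 09:55-14:10, so the earliest start is 09:55.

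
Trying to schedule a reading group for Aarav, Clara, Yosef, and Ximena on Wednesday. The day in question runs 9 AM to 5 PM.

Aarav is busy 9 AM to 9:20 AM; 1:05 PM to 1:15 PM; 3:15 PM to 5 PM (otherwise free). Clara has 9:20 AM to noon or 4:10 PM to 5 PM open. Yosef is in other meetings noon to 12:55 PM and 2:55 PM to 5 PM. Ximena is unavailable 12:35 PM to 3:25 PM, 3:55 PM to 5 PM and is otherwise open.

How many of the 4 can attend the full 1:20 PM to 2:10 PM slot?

2

Aarav free: 09:20-13:05, 13:15-15:15 (invert busy blocks within the working day).
Clara free: 09:20-12:00, 16:10-17:00.
Yosef free: 09:00-12:00, 12:55-14:55 (invert busy blocks within the working day).
Ximena free: 09:00-12:35, 15:25-15:55 (invert busy blocks within the working day).
Aarav and Yosef can make the full 13:20-14:10 slot — that's 2.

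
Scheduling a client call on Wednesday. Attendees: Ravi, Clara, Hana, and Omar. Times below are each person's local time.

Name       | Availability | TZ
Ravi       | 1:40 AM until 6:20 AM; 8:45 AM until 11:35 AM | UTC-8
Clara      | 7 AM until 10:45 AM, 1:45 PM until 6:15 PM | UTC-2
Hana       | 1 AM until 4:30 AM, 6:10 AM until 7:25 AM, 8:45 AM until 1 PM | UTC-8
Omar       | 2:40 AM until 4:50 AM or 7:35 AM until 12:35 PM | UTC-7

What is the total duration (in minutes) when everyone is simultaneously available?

300

Ravi in UTC: 09:40-14:20, 16:45-19:35 (add 8h to convert from UTC-8).
Clara in UTC: 09:00-12:45, 15:45-20:15 (add 2h to convert from UTC-2).
Hana in UTC: 09:00-12:30, 14:10-15:25, 16:45-21:00 (add 8h to convert from UTC-8).
Omar in UTC: 09:40-11:50, 14:35-19:35 (add 7h to convert from UTC-7).
Ravi ∩ Clara: 09:40-12:45, 16:45-19:35.
Ravi ∩ Clara ∩ Hana: 09:40-12:30, 16:45-19:35.
Ravi ∩ Clara ∩ Hana ∩ Omar: 09:40-11:50, 16:45-19:35.
Summing the common windows: 130 + 170 = 300 minutes.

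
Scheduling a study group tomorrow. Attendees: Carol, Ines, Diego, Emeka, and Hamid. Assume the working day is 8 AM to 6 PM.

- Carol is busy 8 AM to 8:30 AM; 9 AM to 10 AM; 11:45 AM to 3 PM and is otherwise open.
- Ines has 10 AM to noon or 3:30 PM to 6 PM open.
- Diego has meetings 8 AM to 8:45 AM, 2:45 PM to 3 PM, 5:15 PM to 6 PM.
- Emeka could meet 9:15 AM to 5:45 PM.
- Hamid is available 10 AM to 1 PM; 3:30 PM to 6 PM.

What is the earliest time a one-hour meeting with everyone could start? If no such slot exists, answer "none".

10:00

Carol free: 08:30-09:00, 10:00-11:45, 15:00-18:00 (invert busy blocks within the working day).
Ines free: 10:00-12:00, 15:30-18:00.
Diego free: 08:45-14:45, 15:00-17:15 (invert busy blocks within the working day).
Emeka free: 09:15-17:45.
Hamid free: 10:00-13:00, 15:30-18:00.
Carol ∩ Ines: 10:00-11:45, 15:30-18:00.
Carol ∩ Ines ∩ Diego: 10:00-11:45, 15:30-17:15.
Carol ∩ Ines ∩ Diego ∩ Emeka: 10:00-11:45, 15:30-17:15.
Carol ∩ Ines ∩ Diego ∩ Emeka ∩ Hamid: 10:00-11:45, 15:30-17:15.
The first common window of at least 60 minutes is 10:00-11:45, so the earliest start is 10:00.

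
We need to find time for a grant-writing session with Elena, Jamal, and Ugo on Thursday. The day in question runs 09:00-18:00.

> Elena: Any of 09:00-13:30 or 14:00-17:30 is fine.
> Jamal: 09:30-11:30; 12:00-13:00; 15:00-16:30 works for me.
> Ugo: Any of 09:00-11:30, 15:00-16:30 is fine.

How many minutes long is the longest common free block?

Elena ∩ Jamal: 09:30-11:30, 12:00-13:00, 15:00-16:30.
Elena ∩ Jamal ∩ Ugo: 09:30-11:30, 15:00-16:30.
So the common availability across everyone is 09:30-11:30, 15:00-16:30.
The longest is 09:30-11:30 at 120 minutes.

120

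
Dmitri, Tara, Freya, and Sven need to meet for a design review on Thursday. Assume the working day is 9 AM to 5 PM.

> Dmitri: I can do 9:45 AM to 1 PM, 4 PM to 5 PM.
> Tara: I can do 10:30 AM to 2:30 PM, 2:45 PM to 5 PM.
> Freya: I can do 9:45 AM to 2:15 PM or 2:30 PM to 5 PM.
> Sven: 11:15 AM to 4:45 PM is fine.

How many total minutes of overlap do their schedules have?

Dmitri ∩ Tara: 10:30-13:00, 16:00-17:00.
Dmitri ∩ Tara ∩ Freya: 10:30-13:00, 16:00-17:00.
Dmitri ∩ Tara ∩ Freya ∩ Sven: 11:15-13:00, 16:00-16:45.
Summing the common windows: 105 + 45 = 150 minutes.

150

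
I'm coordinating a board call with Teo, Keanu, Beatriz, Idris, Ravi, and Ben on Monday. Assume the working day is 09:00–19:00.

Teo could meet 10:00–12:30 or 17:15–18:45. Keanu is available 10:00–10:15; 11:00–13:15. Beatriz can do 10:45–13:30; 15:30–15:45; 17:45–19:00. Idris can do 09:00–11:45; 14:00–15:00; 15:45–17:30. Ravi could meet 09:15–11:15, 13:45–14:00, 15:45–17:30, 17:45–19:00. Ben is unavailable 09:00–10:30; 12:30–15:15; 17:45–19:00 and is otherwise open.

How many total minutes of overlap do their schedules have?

15

Teo free: 10:00-12:30, 17:15-18:45.
Keanu free: 10:00-10:15, 11:00-13:15.
Beatriz free: 10:45-13:30, 15:30-15:45, 17:45-19:00.
Idris free: 09:00-11:45, 14:00-15:00, 15:45-17:30.
Ravi free: 09:15-11:15, 13:45-14:00, 15:45-17:30, 17:45-19:00.
Ben free: 10:30-12:30, 15:15-17:45 (invert busy blocks within the working day).
Teo ∩ Keanu: 10:00-10:15, 11:00-12:30.
Teo ∩ Keanu ∩ Beatriz: 11:00-12:30.
Teo ∩ Keanu ∩ Beatriz ∩ Idris: 11:00-11:45.
Teo ∩ Keanu ∩ Beatriz ∩ Idris ∩ Ravi: 11:00-11:15.
Teo ∩ Keanu ∩ Beatriz ∩ Idris ∩ Ravi ∩ Ben: 11:00-11:15.
Those are the intersection windows.
That's a single block of 15 minutes.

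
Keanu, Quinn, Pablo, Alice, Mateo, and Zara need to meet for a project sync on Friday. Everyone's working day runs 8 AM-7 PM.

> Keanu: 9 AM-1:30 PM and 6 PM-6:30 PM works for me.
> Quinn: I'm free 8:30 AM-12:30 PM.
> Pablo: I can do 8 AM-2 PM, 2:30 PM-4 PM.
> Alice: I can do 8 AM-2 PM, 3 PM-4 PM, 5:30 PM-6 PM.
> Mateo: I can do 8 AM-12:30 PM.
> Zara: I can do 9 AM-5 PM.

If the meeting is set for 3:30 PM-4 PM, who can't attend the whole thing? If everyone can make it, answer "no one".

Keanu, Mateo, Quinn

Keanu: not fully free for 15:30-16:00. Quinn: not fully free for 15:30-16:00. Pablo: free for 15:30-16:00. Alice: free for 15:30-16:00. Mateo: not fully free for 15:30-16:00. Zara: free for 15:30-16:00.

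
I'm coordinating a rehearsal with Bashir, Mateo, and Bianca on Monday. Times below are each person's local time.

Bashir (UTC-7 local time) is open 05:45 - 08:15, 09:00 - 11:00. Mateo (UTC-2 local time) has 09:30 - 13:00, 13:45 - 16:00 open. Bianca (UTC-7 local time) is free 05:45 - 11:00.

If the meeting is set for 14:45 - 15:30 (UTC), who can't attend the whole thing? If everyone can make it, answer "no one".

Bashir in UTC: 12:45-15:15, 16:00-18:00 (add 7h to convert from UTC-7).
Mateo in UTC: 11:30-15:00, 15:45-18:00 (add 2h to convert from UTC-2).
Bianca in UTC: 12:45-18:00 (add 7h to convert from UTC-7).
Bashir: not fully free for 14:45-15:30. Mateo: not fully free for 14:45-15:30. Bianca: free for 14:45-15:30.

Bashir, Mateo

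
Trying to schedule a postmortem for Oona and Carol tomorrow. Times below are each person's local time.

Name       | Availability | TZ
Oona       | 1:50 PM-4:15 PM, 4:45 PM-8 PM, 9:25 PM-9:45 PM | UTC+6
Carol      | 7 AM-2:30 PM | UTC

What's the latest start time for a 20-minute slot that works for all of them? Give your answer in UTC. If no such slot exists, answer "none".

Oona in UTC: 07:50-10:15, 10:45-14:00, 15:25-15:45 (subtract 6h to convert from UTC+6).
Carol in UTC: 07:00-14:30.
Oona ∩ Carol: 07:50-10:15, 10:45-14:00.
Those are the intersection windows.
The last common window of at least 20 minutes is 10:45-14:00; a 20-minute meeting can start as late as 13:40 and still end by 14:00.

13:40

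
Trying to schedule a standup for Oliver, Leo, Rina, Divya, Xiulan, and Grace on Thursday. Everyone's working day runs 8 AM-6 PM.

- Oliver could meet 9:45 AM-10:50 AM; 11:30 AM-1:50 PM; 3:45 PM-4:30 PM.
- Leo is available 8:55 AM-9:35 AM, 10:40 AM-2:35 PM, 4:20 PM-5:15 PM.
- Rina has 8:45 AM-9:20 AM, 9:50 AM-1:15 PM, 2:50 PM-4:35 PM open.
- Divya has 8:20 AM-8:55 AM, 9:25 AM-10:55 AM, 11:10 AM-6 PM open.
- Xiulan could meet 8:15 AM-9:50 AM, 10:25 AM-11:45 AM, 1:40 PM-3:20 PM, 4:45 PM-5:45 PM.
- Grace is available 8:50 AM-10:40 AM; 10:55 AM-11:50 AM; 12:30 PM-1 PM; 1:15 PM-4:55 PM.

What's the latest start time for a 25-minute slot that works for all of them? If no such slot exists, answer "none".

Oliver ∩ Leo: 10:40-10:50, 11:30-13:50, 16:20-16:30.
Oliver ∩ Leo ∩ Rina: 10:40-10:50, 11:30-13:15, 16:20-16:30.
Oliver ∩ Leo ∩ Rina ∩ Divya: 10:40-10:50, 11:30-13:15, 16:20-16:30.
Oliver ∩ Leo ∩ Rina ∩ Divya ∩ Xiulan: 10:40-10:50, 11:30-11:45.
Oliver ∩ Leo ∩ Rina ∩ Divya ∩ Xiulan ∩ Grace: 11:30-11:45.
No common window is at least 25 minutes long.

none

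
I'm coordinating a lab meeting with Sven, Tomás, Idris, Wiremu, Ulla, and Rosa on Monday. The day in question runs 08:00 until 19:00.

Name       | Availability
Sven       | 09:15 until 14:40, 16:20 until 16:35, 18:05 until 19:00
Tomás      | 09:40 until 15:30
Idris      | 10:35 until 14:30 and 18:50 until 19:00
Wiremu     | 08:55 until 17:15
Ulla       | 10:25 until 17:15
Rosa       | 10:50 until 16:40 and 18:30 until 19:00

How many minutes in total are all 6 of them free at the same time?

Sven ∩ Tomás: 09:40-14:40.
Sven ∩ Tomás ∩ Idris: 10:35-14:30.
Sven ∩ Tomás ∩ Idris ∩ Wiremu: 10:35-14:30.
Sven ∩ Tomás ∩ Idris ∩ Wiremu ∩ Ulla: 10:35-14:30.
Sven ∩ Tomás ∩ Idris ∩ Wiremu ∩ Ulla ∩ Rosa: 10:50-14:30.
So the common availability across everyone is 10:50-14:30.
That's a single block of 220 minutes.

220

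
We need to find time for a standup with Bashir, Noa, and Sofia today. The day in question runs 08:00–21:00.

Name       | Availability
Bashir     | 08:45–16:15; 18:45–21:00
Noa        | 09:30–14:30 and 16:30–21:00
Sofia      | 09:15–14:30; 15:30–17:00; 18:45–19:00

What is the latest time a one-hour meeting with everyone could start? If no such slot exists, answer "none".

13:30

Bashir ∩ Noa: 09:30-14:30, 18:45-21:00.
Bashir ∩ Noa ∩ Sofia: 09:30-14:30, 18:45-19:00.
The last common window of at least 60 minutes is 09:30-14:30; a 60-minute meeting can start as late as 13:30 and still end by 14:30.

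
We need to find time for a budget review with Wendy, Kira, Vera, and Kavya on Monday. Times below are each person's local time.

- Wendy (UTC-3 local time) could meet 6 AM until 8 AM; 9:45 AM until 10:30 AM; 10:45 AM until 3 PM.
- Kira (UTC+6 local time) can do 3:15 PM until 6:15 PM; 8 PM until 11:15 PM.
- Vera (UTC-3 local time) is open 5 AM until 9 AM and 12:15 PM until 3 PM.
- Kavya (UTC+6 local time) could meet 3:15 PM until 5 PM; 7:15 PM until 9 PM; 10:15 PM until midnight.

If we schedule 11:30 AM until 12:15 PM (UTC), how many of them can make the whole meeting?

1

Wendy in UTC: 09:00-11:00, 12:45-13:30, 13:45-18:00 (add 3h to convert from UTC-3).
Kira in UTC: 09:15-12:15, 14:00-17:15 (subtract 6h to convert from UTC+6).
Vera in UTC: 08:00-12:00, 15:15-18:00 (add 3h to convert from UTC-3).
Kavya in UTC: 09:15-11:00, 13:15-15:00, 16:15-18:00 (subtract 6h to convert from UTC+6).
Kira can make the full 11:30-12:15 slot — that's 1.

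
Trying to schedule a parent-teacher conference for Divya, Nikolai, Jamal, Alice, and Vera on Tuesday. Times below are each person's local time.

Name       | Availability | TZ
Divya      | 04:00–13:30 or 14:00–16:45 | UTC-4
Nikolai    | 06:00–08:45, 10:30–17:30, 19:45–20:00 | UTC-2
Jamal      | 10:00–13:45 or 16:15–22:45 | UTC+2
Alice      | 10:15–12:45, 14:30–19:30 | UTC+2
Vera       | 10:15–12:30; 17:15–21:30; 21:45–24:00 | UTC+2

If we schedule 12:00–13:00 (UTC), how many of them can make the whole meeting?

1

Divya in UTC: 08:00-17:30, 18:00-20:45 (add 4h to convert from UTC-4).
Nikolai in UTC: 08:00-10:45, 12:30-19:30, 21:45-22:00 (add 2h to convert from UTC-2).
Jamal in UTC: 08:00-11:45, 14:15-20:45 (subtract 2h to convert from UTC+2).
Alice in UTC: 08:15-10:45, 12:30-17:30 (subtract 2h to convert from UTC+2).
Vera in UTC: 08:15-10:30, 15:15-19:30, 19:45-22:00 (subtract 2h to convert from UTC+2).
Divya can make the full 12:00-13:00 slot — that's 1.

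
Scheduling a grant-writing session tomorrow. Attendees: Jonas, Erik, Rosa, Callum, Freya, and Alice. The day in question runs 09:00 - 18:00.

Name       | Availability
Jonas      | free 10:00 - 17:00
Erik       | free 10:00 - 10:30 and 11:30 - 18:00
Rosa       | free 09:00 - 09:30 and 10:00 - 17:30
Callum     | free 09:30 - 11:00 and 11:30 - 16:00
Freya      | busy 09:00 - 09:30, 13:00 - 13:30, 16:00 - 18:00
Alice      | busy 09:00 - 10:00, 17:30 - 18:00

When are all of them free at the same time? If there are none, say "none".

Jonas free: 10:00-17:00.
Erik free: 10:00-10:30, 11:30-18:00.
Rosa free: 09:00-09:30, 10:00-17:30.
Callum free: 09:30-11:00, 11:30-16:00.
Freya free: 09:30-13:00, 13:30-16:00 (invert busy blocks within the working day).
Alice free: 10:00-17:30 (invert busy blocks within the working day).
Jonas ∩ Erik: 10:00-10:30, 11:30-17:00.
Jonas ∩ Erik ∩ Rosa: 10:00-10:30, 11:30-17:00.
Jonas ∩ Erik ∩ Rosa ∩ Callum: 10:00-10:30, 11:30-16:00.
Jonas ∩ Erik ∩ Rosa ∩ Callum ∩ Freya: 10:00-10:30, 11:30-13:00, 13:30-16:00.
Jonas ∩ Erik ∩ Rosa ∩ Callum ∩ Freya ∩ Alice: 10:00-10:30, 11:30-13:00, 13:30-16:00.
Those are the intersection windows.

10:00-10:30, 11:30-13:00, 13:30-16:00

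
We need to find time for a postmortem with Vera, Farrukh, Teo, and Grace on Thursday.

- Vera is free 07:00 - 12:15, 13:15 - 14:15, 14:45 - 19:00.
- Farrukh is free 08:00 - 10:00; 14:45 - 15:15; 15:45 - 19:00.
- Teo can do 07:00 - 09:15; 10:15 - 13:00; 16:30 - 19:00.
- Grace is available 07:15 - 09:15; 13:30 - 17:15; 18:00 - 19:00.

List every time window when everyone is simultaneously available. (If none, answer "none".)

Vera ∩ Farrukh: 08:00-10:00, 14:45-15:15, 15:45-19:00.
Vera ∩ Farrukh ∩ Teo: 08:00-09:15, 16:30-19:00.
Vera ∩ Farrukh ∩ Teo ∩ Grace: 08:00-09:15, 16:30-17:15, 18:00-19:00.

08:00-09:15, 16:30-17:15, 18:00-19:00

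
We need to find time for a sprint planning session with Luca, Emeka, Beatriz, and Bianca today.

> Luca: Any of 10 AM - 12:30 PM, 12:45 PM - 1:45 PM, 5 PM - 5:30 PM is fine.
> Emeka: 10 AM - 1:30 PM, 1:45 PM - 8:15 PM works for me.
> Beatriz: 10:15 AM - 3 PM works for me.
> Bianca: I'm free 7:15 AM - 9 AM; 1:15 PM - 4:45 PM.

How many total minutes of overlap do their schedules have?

15

Luca ∩ Emeka: 10:00-12:30, 12:45-13:30, 17:00-17:30.
Luca ∩ Emeka ∩ Beatriz: 10:15-12:30, 12:45-13:30.
Luca ∩ Emeka ∩ Beatriz ∩ Bianca: 13:15-13:30.
So the common availability across everyone is 13:15-13:30.
That's a single block of 15 minutes.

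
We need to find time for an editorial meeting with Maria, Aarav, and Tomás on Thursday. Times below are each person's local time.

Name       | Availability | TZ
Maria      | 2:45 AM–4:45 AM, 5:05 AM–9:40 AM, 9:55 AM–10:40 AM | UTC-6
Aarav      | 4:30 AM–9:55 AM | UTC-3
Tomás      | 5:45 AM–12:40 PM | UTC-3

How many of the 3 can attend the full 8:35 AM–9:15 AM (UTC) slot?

1

Maria in UTC: 08:45-10:45, 11:05-15:40, 15:55-16:40 (add 6h to convert from UTC-6).
Aarav in UTC: 07:30-12:55 (add 3h to convert from UTC-3).
Tomás in UTC: 08:45-15:40 (add 3h to convert from UTC-3).
Aarav can make the full 08:35-09:15 slot — that's 1.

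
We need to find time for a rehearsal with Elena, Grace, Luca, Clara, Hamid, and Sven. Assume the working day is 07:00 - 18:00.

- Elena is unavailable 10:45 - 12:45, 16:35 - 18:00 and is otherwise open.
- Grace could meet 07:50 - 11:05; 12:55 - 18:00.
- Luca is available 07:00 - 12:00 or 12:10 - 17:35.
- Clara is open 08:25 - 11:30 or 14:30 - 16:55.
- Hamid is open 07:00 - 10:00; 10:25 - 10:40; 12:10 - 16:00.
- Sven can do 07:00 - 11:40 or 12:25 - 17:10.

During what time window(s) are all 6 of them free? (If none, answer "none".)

08:25-10:00, 10:25-10:40, 14:30-16:00

Elena free: 07:00-10:45, 12:45-16:35 (invert busy blocks within the working day).
Grace free: 07:50-11:05, 12:55-18:00.
Luca free: 07:00-12:00, 12:10-17:35.
Clara free: 08:25-11:30, 14:30-16:55.
Hamid free: 07:00-10:00, 10:25-10:40, 12:10-16:00.
Sven free: 07:00-11:40, 12:25-17:10.
Elena ∩ Grace: 07:50-10:45, 12:55-16:35.
Elena ∩ Grace ∩ Luca: 07:50-10:45, 12:55-16:35.
Elena ∩ Grace ∩ Luca ∩ Clara: 08:25-10:45, 14:30-16:35.
Elena ∩ Grace ∩ Luca ∩ Clara ∩ Hamid: 08:25-10:00, 10:25-10:40, 14:30-16:00.
Elena ∩ Grace ∩ Luca ∩ Clara ∩ Hamid ∩ Sven: 08:25-10:00, 10:25-10:40, 14:30-16:00.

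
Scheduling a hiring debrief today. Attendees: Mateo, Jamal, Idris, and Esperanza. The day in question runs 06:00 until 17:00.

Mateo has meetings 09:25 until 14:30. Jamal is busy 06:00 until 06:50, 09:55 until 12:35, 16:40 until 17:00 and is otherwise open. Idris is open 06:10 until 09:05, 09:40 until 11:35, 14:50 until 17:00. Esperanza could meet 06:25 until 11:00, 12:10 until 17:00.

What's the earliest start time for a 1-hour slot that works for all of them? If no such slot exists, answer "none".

06:50

Mateo free: 06:00-09:25, 14:30-17:00 (invert busy blocks within the working day).
Jamal free: 06:50-09:55, 12:35-16:40 (invert busy blocks within the working day).
Idris free: 06:10-09:05, 09:40-11:35, 14:50-17:00.
Esperanza free: 06:25-11:00, 12:10-17:00.
Mateo ∩ Jamal: 06:50-09:25, 14:30-16:40.
Mateo ∩ Jamal ∩ Idris: 06:50-09:05, 14:50-16:40.
Mateo ∩ Jamal ∩ Idris ∩ Esperanza: 06:50-09:05, 14:50-16:40.
So the common availability across everyone is 06:50-09:05, 14:50-16:40.
The first common window of at least 60 minutes is 06:50-09:05, so the earliest start is 06:50.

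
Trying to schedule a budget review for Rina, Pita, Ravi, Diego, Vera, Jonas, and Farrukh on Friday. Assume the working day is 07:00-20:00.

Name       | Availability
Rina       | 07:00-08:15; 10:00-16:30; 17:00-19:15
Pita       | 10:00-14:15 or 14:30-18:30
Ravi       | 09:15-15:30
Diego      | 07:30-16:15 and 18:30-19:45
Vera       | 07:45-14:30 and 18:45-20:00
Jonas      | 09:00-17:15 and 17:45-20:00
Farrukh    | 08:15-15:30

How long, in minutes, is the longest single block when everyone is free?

Rina ∩ Pita: 10:00-14:15, 14:30-16:30, 17:00-18:30.
Rina ∩ Pita ∩ Ravi: 10:00-14:15, 14:30-15:30.
Rina ∩ Pita ∩ Ravi ∩ Diego: 10:00-14:15, 14:30-15:30.
Rina ∩ Pita ∩ Ravi ∩ Diego ∩ Vera: 10:00-14:15.
Rina ∩ Pita ∩ Ravi ∩ Diego ∩ Vera ∩ Jonas: 10:00-14:15.
Rina ∩ Pita ∩ Ravi ∩ Diego ∩ Vera ∩ Jonas ∩ Farrukh: 10:00-14:15.
The longest is 10:00-14:15 at 255 minutes.

255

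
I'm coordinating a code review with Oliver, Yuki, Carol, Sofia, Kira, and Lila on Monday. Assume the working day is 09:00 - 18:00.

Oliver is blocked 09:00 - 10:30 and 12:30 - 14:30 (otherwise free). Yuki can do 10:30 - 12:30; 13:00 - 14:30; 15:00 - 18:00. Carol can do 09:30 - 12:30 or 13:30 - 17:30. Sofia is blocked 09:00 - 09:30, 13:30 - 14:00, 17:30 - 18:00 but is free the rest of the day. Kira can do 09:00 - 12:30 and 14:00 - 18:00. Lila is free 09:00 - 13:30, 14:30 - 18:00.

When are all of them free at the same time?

Oliver free: 10:30-12:30, 14:30-18:00 (invert busy blocks within the working day).
Yuki free: 10:30-12:30, 13:00-14:30, 15:00-18:00.
Carol free: 09:30-12:30, 13:30-17:30.
Sofia free: 09:30-13:30, 14:00-17:30 (invert busy blocks within the working day).
Kira free: 09:00-12:30, 14:00-18:00.
Lila free: 09:00-13:30, 14:30-18:00.
Oliver ∩ Yuki: 10:30-12:30, 15:00-18:00.
Oliver ∩ Yuki ∩ Carol: 10:30-12:30, 15:00-17:30.
Oliver ∩ Yuki ∩ Carol ∩ Sofia: 10:30-12:30, 15:00-17:30.
Oliver ∩ Yuki ∩ Carol ∩ Sofia ∩ Kira: 10:30-12:30, 15:00-17:30.
Oliver ∩ Yuki ∩ Carol ∩ Sofia ∩ Kira ∩ Lila: 10:30-12:30, 15:00-17:30.
So the common availability across everyone is 10:30-12:30, 15:00-17:30.

10:30-12:30, 15:00-17:30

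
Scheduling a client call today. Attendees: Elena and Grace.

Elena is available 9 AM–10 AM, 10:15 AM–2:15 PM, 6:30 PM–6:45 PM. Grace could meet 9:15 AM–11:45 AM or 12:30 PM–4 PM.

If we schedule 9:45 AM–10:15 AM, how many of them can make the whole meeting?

Grace can make the full 09:45-10:15 slot — that's 1.

1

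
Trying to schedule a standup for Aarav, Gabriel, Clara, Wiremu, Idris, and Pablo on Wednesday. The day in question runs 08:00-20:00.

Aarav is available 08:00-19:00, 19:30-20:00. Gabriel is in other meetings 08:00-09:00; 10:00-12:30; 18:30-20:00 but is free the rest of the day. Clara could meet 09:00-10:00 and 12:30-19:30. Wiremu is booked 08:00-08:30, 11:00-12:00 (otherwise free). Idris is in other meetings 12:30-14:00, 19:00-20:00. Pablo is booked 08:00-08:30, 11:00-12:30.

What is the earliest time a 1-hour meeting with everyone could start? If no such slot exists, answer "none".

09:00

Aarav free: 08:00-19:00, 19:30-20:00.
Gabriel free: 09:00-10:00, 12:30-18:30 (invert busy blocks within the working day).
Clara free: 09:00-10:00, 12:30-19:30.
Wiremu free: 08:30-11:00, 12:00-20:00 (invert busy blocks within the working day).
Idris free: 08:00-12:30, 14:00-19:00 (invert busy blocks within the working day).
Pablo free: 08:30-11:00, 12:30-20:00 (invert busy blocks within the working day).
Aarav ∩ Gabriel: 09:00-10:00, 12:30-18:30.
Aarav ∩ Gabriel ∩ Clara: 09:00-10:00, 12:30-18:30.
Aarav ∩ Gabriel ∩ Clara ∩ Wiremu: 09:00-10:00, 12:30-18:30.
Aarav ∩ Gabriel ∩ Clara ∩ Wiremu ∩ Idris: 09:00-10:00, 14:00-18:30.
Aarav ∩ Gabriel ∩ Clara ∩ Wiremu ∩ Idris ∩ Pablo: 09:00-10:00, 14:00-18:30.
The first common window of at least 60 minutes is 09:00-10:00, so the earliest start is 09:00.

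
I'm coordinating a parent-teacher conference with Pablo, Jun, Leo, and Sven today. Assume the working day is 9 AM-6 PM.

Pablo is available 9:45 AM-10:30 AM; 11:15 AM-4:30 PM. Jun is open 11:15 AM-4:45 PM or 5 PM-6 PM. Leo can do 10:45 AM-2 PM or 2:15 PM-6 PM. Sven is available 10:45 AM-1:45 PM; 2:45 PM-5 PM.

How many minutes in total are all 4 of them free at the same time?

Pablo ∩ Jun: 11:15-16:30.
Pablo ∩ Jun ∩ Leo: 11:15-14:00, 14:15-16:30.
Pablo ∩ Jun ∩ Leo ∩ Sven: 11:15-13:45, 14:45-16:30.
Summing the common windows: 150 + 105 = 255 minutes.

255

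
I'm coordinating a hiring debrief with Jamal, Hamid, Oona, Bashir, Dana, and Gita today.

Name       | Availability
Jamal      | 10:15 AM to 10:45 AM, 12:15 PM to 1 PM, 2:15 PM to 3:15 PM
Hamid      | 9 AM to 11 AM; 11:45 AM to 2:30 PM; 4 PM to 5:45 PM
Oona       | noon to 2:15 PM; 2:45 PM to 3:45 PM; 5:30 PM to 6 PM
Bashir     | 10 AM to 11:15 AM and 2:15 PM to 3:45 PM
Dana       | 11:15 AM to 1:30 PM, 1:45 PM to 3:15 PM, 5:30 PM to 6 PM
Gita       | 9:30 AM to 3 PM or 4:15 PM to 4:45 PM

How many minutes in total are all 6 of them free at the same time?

0

Jamal ∩ Hamid: 10:15-10:45, 12:15-13:00, 14:15-14:30.
Jamal ∩ Hamid ∩ Oona: 12:15-13:00.
Jamal ∩ Hamid ∩ Oona ∩ Bashir: ∅.
Jamal ∩ Hamid ∩ Oona ∩ Bashir ∩ Dana: ∅.
Jamal ∩ Hamid ∩ Oona ∩ Bashir ∩ Dana ∩ Gita: ∅.
There is no time when everyone is free.
There is no common window, so the total is 0 minutes.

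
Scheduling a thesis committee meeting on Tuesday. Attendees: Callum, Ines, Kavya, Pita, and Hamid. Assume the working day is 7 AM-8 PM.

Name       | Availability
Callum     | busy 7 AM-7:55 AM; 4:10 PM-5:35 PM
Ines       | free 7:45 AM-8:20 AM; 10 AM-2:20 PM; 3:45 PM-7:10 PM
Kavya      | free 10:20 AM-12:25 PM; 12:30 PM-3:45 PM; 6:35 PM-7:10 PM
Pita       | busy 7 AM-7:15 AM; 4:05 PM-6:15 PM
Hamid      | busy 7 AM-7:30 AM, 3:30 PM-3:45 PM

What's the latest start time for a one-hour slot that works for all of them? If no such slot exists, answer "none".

Callum free: 07:55-16:10, 17:35-20:00 (invert busy blocks within the working day).
Ines free: 07:45-08:20, 10:00-14:20, 15:45-19:10.
Kavya free: 10:20-12:25, 12:30-15:45, 18:35-19:10.
Pita free: 07:15-16:05, 18:15-20:00 (invert busy blocks within the working day).
Hamid free: 07:30-15:30, 15:45-20:00 (invert busy blocks within the working day).
Callum ∩ Ines: 07:55-08:20, 10:00-14:20, 15:45-16:10, 17:35-19:10.
Callum ∩ Ines ∩ Kavya: 10:20-12:25, 12:30-14:20, 18:35-19:10.
Callum ∩ Ines ∩ Kavya ∩ Pita: 10:20-12:25, 12:30-14:20, 18:35-19:10.
Callum ∩ Ines ∩ Kavya ∩ Pita ∩ Hamid: 10:20-12:25, 12:30-14:20, 18:35-19:10.
The last common window of at least 60 minutes is 12:30-14:20; a 60-minute meeting can start as late as 13:20 and still end by 14:20.

13:20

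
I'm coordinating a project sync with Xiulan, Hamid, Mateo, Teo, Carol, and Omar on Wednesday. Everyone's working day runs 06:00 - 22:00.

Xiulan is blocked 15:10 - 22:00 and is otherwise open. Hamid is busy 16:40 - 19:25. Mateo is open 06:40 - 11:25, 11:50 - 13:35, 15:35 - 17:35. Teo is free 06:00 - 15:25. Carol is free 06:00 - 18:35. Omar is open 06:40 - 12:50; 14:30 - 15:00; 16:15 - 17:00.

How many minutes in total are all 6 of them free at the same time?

345

Xiulan free: 06:00-15:10 (invert busy blocks within the working day).
Hamid free: 06:00-16:40, 19:25-22:00 (invert busy blocks within the working day).
Mateo free: 06:40-11:25, 11:50-13:35, 15:35-17:35.
Teo free: 06:00-15:25.
Carol free: 06:00-18:35.
Omar free: 06:40-12:50, 14:30-15:00, 16:15-17:00.
Xiulan ∩ Hamid: 06:00-15:10.
Xiulan ∩ Hamid ∩ Mateo: 06:40-11:25, 11:50-13:35.
Xiulan ∩ Hamid ∩ Mateo ∩ Teo: 06:40-11:25, 11:50-13:35.
Xiulan ∩ Hamid ∩ Mateo ∩ Teo ∩ Carol: 06:40-11:25, 11:50-13:35.
Xiulan ∩ Hamid ∩ Mateo ∩ Teo ∩ Carol ∩ Omar: 06:40-11:25, 11:50-12:50.
Summing the common windows: 285 + 60 = 345 minutes.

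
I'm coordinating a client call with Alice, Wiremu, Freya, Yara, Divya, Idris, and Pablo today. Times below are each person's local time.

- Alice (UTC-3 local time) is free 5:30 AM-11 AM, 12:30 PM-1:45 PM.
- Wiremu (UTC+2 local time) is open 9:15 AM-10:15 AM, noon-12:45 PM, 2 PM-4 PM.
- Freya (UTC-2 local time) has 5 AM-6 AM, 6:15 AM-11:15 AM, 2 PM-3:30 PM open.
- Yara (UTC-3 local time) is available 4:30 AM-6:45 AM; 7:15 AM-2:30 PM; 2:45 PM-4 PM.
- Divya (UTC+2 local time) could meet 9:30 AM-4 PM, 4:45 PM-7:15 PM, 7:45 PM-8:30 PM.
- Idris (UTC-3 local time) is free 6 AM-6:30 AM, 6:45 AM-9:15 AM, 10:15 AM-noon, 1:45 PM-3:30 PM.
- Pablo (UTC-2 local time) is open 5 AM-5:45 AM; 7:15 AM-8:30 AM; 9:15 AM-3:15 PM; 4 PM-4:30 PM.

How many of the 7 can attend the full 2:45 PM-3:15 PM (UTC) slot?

Alice in UTC: 08:30-14:00, 15:30-16:45 (add 3h to convert from UTC-3).
Wiremu in UTC: 07:15-08:15, 10:00-10:45, 12:00-14:00 (subtract 2h to convert from UTC+2).
Freya in UTC: 07:00-08:00, 08:15-13:15, 16:00-17:30 (add 2h to convert from UTC-2).
Yara in UTC: 07:30-09:45, 10:15-17:30, 17:45-19:00 (add 3h to convert from UTC-3).
Divya in UTC: 07:30-14:00, 14:45-17:15, 17:45-18:30 (subtract 2h to convert from UTC+2).
Idris in UTC: 09:00-09:30, 09:45-12:15, 13:15-15:00, 16:45-18:30 (add 3h to convert from UTC-3).
Pablo in UTC: 07:00-07:45, 09:15-10:30, 11:15-17:15, 18:00-18:30 (add 2h to convert from UTC-2).
Yara, Divya, and Pablo can make the full 14:45-15:15 slot — that's 3.

3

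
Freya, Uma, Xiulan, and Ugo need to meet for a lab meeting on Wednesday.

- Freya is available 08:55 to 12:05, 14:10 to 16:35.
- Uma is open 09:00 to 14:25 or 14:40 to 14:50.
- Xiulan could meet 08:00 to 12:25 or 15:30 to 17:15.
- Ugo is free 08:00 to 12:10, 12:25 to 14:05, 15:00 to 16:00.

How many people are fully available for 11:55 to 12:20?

Uma and Xiulan can make the full 11:55-12:20 slot — that's 2.

2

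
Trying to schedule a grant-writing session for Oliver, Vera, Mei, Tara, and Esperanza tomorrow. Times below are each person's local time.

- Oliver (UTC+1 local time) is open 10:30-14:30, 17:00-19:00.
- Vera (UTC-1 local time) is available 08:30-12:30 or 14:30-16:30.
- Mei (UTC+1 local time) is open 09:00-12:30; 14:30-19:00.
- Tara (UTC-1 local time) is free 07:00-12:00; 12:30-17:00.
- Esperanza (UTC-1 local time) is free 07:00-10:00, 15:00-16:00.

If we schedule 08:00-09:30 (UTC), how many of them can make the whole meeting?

3

Oliver in UTC: 09:30-13:30, 16:00-18:00 (subtract 1h to convert from UTC+1).
Vera in UTC: 09:30-13:30, 15:30-17:30 (add 1h to convert from UTC-1).
Mei in UTC: 08:00-11:30, 13:30-18:00 (subtract 1h to convert from UTC+1).
Tara in UTC: 08:00-13:00, 13:30-18:00 (add 1h to convert from UTC-1).
Esperanza in UTC: 08:00-11:00, 16:00-17:00 (add 1h to convert from UTC-1).
Mei, Tara, and Esperanza can make the full 08:00-09:30 slot — that's 3.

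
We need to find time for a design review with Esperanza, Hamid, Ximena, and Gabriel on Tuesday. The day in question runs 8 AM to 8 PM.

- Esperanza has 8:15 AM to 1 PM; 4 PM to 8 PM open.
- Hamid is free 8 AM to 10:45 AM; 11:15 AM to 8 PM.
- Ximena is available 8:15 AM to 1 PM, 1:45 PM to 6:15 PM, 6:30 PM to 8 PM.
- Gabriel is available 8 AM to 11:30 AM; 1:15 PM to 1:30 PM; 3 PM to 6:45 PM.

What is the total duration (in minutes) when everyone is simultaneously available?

Esperanza ∩ Hamid: 08:15-10:45, 11:15-13:00, 16:00-20:00.
Esperanza ∩ Hamid ∩ Ximena: 08:15-10:45, 11:15-13:00, 16:00-18:15, 18:30-20:00.
Esperanza ∩ Hamid ∩ Ximena ∩ Gabriel: 08:15-10:45, 11:15-11:30, 16:00-18:15, 18:30-18:45.
Summing the common windows: 150 + 15 + 135 + 15 = 315 minutes.

315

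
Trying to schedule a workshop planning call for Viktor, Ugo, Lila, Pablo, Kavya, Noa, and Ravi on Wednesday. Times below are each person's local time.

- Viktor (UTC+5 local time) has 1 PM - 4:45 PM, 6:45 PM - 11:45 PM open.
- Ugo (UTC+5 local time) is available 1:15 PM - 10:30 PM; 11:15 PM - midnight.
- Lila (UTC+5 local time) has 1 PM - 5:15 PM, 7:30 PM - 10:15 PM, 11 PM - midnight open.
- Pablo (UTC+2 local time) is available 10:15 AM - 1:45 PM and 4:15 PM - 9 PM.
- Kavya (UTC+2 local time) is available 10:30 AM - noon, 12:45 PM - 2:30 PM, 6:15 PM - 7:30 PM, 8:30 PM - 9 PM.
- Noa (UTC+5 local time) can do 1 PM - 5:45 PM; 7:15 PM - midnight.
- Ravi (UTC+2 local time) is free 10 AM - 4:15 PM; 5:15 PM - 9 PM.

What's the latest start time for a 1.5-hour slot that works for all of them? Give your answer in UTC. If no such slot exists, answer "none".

Viktor in UTC: 08:00-11:45, 13:45-18:45 (subtract 5h to convert from UTC+5).
Ugo in UTC: 08:15-17:30, 18:15-19:00 (subtract 5h to convert from UTC+5).
Lila in UTC: 08:00-12:15, 14:30-17:15, 18:00-19:00 (subtract 5h to convert from UTC+5).
Pablo in UTC: 08:15-11:45, 14:15-19:00 (subtract 2h to convert from UTC+2).
Kavya in UTC: 08:30-10:00, 10:45-12:30, 16:15-17:30, 18:30-19:00 (subtract 2h to convert from UTC+2).
Noa in UTC: 08:00-12:45, 14:15-19:00 (subtract 5h to convert from UTC+5).
Ravi in UTC: 08:00-14:15, 15:15-19:00 (subtract 2h to convert from UTC+2).
Viktor ∩ Ugo: 08:15-11:45, 13:45-17:30, 18:15-18:45.
Viktor ∩ Ugo ∩ Lila: 08:15-11:45, 14:30-17:15, 18:15-18:45.
Viktor ∩ Ugo ∩ Lila ∩ Pablo: 08:15-11:45, 14:30-17:15, 18:15-18:45.
Viktor ∩ Ugo ∩ Lila ∩ Pablo ∩ Kavya: 08:30-10:00, 10:45-11:45, 16:15-17:15, 18:30-18:45.
Viktor ∩ Ugo ∩ Lila ∩ Pablo ∩ Kavya ∩ Noa: 08:30-10:00, 10:45-11:45, 16:15-17:15, 18:30-18:45.
Viktor ∩ Ugo ∩ Lila ∩ Pablo ∩ Kavya ∩ Noa ∩ Ravi: 08:30-10:00, 10:45-11:45, 16:15-17:15, 18:30-18:45.
The last common window of at least 90 minutes is 08:30-10:00; a 90-minute meeting can start as late as 08:30 and still end by 10:00.

08:30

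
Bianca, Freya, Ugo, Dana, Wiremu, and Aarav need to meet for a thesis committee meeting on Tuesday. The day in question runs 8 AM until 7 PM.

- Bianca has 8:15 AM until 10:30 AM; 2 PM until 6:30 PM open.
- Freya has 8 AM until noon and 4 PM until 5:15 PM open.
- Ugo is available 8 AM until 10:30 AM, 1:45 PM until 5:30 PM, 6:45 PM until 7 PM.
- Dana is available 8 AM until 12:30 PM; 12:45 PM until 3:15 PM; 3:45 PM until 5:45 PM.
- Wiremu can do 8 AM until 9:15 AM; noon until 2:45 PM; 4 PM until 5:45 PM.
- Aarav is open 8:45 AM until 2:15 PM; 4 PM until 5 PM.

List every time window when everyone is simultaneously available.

Bianca ∩ Freya: 08:15-10:30, 16:00-17:15.
Bianca ∩ Freya ∩ Ugo: 08:15-10:30, 16:00-17:15.
Bianca ∩ Freya ∩ Ugo ∩ Dana: 08:15-10:30, 16:00-17:15.
Bianca ∩ Freya ∩ Ugo ∩ Dana ∩ Wiremu: 08:15-09:15, 16:00-17:15.
Bianca ∩ Freya ∩ Ugo ∩ Dana ∩ Wiremu ∩ Aarav: 08:45-09:15, 16:00-17:00.

08:45-09:15, 16:00-17:00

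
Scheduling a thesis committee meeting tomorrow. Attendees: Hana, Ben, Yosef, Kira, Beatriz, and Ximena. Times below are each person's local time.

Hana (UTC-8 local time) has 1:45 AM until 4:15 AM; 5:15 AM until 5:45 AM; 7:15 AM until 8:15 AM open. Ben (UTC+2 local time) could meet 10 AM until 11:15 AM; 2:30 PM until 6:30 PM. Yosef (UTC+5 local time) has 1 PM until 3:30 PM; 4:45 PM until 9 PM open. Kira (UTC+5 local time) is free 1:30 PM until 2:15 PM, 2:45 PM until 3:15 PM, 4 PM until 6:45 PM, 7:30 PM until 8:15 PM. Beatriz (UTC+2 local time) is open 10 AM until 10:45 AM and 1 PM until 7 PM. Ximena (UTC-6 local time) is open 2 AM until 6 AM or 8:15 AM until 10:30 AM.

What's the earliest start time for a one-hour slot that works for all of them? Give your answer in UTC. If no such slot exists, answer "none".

Hana in UTC: 09:45-12:15, 13:15-13:45, 15:15-16:15 (add 8h to convert from UTC-8).
Ben in UTC: 08:00-09:15, 12:30-16:30 (subtract 2h to convert from UTC+2).
Yosef in UTC: 08:00-10:30, 11:45-16:00 (subtract 5h to convert from UTC+5).
Kira in UTC: 08:30-09:15, 09:45-10:15, 11:00-13:45, 14:30-15:15 (subtract 5h to convert from UTC+5).
Beatriz in UTC: 08:00-08:45, 11:00-17:00 (subtract 2h to convert from UTC+2).
Ximena in UTC: 08:00-12:00, 14:15-16:30 (add 6h to convert from UTC-6).
Hana ∩ Ben: 13:15-13:45, 15:15-16:15.
Hana ∩ Ben ∩ Yosef: 13:15-13:45, 15:15-16:00.
Hana ∩ Ben ∩ Yosef ∩ Kira: 13:15-13:45.
Hana ∩ Ben ∩ Yosef ∩ Kira ∩ Beatriz: 13:15-13:45.
Hana ∩ Ben ∩ Yosef ∩ Kira ∩ Beatriz ∩ Ximena: ∅.
There is no time when everyone is free.
No common window is at least 60 minutes long.

none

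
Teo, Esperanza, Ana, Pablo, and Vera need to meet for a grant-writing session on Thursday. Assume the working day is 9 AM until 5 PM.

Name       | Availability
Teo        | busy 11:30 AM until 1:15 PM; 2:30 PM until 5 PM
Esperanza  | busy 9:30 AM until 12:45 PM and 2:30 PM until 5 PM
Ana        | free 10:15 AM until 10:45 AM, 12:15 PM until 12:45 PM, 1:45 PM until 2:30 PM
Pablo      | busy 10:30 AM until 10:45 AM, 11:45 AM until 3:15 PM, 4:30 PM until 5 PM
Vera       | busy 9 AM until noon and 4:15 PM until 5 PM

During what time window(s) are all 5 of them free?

none

Teo free: 09:00-11:30, 13:15-14:30 (invert busy blocks within the working day).
Esperanza free: 09:00-09:30, 12:45-14:30 (invert busy blocks within the working day).
Ana free: 10:15-10:45, 12:15-12:45, 13:45-14:30.
Pablo free: 09:00-10:30, 10:45-11:45, 15:15-16:30 (invert busy blocks within the working day).
Vera free: 12:00-16:15 (invert busy blocks within the working day).
Teo ∩ Esperanza: 09:00-09:30, 13:15-14:30.
Teo ∩ Esperanza ∩ Ana: 13:45-14:30.
Teo ∩ Esperanza ∩ Ana ∩ Pablo: ∅.
Teo ∩ Esperanza ∩ Ana ∩ Pablo ∩ Vera: ∅.
There is no time when everyone is free.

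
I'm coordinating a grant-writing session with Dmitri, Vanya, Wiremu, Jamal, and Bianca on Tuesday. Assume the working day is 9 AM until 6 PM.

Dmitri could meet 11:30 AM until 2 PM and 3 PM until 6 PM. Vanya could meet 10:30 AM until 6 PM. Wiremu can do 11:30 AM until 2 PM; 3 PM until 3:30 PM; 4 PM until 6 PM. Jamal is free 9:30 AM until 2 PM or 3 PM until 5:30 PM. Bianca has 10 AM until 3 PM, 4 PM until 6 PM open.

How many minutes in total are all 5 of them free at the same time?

240

Dmitri ∩ Vanya: 11:30-14:00, 15:00-18:00.
Dmitri ∩ Vanya ∩ Wiremu: 11:30-14:00, 15:00-15:30, 16:00-18:00.
Dmitri ∩ Vanya ∩ Wiremu ∩ Jamal: 11:30-14:00, 15:00-15:30, 16:00-17:30.
Dmitri ∩ Vanya ∩ Wiremu ∩ Jamal ∩ Bianca: 11:30-14:00, 16:00-17:30.
Summing the common windows: 150 + 90 = 240 minutes.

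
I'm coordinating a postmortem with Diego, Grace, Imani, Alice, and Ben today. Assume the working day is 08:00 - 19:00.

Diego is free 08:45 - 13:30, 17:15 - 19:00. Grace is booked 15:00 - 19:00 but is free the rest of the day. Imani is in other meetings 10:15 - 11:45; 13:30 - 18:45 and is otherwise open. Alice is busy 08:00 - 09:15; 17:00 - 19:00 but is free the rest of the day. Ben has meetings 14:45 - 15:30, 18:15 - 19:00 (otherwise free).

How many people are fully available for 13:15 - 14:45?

Diego free: 08:45-13:30, 17:15-19:00.
Grace free: 08:00-15:00 (invert busy blocks within the working day).
Imani free: 08:00-10:15, 11:45-13:30, 18:45-19:00 (invert busy blocks within the working day).
Alice free: 09:15-17:00 (invert busy blocks within the working day).
Ben free: 08:00-14:45, 15:30-18:15 (invert busy blocks within the working day).
Grace, Alice, and Ben can make the full 13:15-14:45 slot — that's 3.

3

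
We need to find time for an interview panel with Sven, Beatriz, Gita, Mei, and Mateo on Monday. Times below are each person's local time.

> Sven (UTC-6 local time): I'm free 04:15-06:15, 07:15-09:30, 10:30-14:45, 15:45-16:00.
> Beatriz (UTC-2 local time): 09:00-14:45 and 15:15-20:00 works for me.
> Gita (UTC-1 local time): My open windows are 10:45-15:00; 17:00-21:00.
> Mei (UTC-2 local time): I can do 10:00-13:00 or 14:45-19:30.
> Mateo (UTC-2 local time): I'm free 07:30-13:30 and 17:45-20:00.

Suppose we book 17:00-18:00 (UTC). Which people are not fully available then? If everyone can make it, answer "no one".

Beatriz, Gita, Mateo

Sven in UTC: 10:15-12:15, 13:15-15:30, 16:30-20:45, 21:45-22:00 (add 6h to convert from UTC-6).
Beatriz in UTC: 11:00-16:45, 17:15-22:00 (add 2h to convert from UTC-2).
Gita in UTC: 11:45-16:00, 18:00-22:00 (add 1h to convert from UTC-1).
Mei in UTC: 12:00-15:00, 16:45-21:30 (add 2h to convert from UTC-2).
Mateo in UTC: 09:30-15:30, 19:45-22:00 (add 2h to convert from UTC-2).
Sven: free for 17:00-18:00. Beatriz: not fully free for 17:00-18:00. Gita: not fully free for 17:00-18:00. Mei: free for 17:00-18:00. Mateo: not fully free for 17:00-18:00.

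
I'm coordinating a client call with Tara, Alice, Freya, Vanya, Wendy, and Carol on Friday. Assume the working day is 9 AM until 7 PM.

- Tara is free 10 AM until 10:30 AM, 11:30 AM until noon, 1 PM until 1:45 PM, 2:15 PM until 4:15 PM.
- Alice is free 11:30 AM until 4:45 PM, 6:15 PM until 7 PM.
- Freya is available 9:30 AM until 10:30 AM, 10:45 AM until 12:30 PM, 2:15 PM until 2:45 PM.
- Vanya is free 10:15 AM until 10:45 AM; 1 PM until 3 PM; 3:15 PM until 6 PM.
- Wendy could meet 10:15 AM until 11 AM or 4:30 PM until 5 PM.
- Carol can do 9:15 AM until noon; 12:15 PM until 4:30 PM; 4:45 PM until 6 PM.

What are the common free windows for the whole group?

none

Tara ∩ Alice: 11:30-12:00, 13:00-13:45, 14:15-16:15.
Tara ∩ Alice ∩ Freya: 11:30-12:00, 14:15-14:45.
Tara ∩ Alice ∩ Freya ∩ Vanya: 14:15-14:45.
Tara ∩ Alice ∩ Freya ∩ Vanya ∩ Wendy: ∅.
Tara ∩ Alice ∩ Freya ∩ Vanya ∩ Wendy ∩ Carol: ∅.
There is no time when everyone is free.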